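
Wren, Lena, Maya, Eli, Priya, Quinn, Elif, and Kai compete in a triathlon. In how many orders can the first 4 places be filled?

1680

There are 8 choices for 1st place, 7 for 2nd, and so on down to 5 for position 4.
That gives 8 × 7 × 6 × 5 = 1680.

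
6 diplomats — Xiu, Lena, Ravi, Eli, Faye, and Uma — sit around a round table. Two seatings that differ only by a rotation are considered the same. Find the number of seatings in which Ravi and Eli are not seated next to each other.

All circular seatings of 6 people number (5)! = 120.
Those with Ravi next to Eli: fuse the pair into one unit and seat 5 units around a circle — 2·(4)! = 48.
Subtracting, 120 − 48 = 72.

72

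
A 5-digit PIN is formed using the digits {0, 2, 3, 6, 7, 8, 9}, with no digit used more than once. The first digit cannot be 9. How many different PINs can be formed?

The first digit has 7−1 = 6 choices (anything except 9).
The remaining 4 digits are filled from the other 6 symbols without repetition: 6 × 5 × 4 × 3 = 360.
Total: 6 × 360 = 2160.

2160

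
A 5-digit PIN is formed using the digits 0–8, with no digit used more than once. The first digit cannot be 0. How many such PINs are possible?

13440

The first digit has 9−1 = 8 choices (anything except 0).
The remaining 4 digits are filled from the other 8 symbols without repetition: 8 × 7 × 6 × 5 = 1680.
Total: 8 × 1680 = 13440.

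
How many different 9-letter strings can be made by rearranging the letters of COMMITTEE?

45360

COMMITTEE has 9 letters with E appearing twice, M appearing twice, and T appearing twice.
So there are 9! / (2!·2!·2!) = 45360 distinguishable arrangements.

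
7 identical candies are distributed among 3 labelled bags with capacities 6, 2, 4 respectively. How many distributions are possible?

14

Ignoring the caps, the number of non-negative solutions to x_1+…+x_3 = 7 is C(9,2) = 36.
Subtract solutions that violate a single cap (substitute x_i' = x_i − (cap_i+1)): x_1 ≥ 7 gives C(2,2) = 1; x_2 ≥ 3 gives C(6,2) = 15; x_3 ≥ 5 gives C(4,2) = 6. Together 22.
No two caps can be exceeded simultaneously, so the pair terms are all 0.
By inclusion–exclusion the count is 36 − 22 + 0 = 14.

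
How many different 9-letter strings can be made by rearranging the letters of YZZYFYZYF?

1260

YZZYFYZYF has 9 letters with F appearing twice, Y appearing 4 times, and Z appearing 3 times.
Dividing 9! = 362880 by 4!·3!·2! = 288 for the repeated letters gives 1260.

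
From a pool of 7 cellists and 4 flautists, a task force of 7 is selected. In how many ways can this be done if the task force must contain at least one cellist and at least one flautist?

Unrestricted: C(11,7) = 330 ways to pick any 7 of the 11.
Selections missing a whole group: no cellists → C(4,7) = 0; no flautists → C(7,7) = 1.
Both groups omitted at once is impossible, so 330 − 1 = 329.

329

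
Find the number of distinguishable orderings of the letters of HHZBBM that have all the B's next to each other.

Treat the 2 copies of B as a single block. The multiset to arrange is then {BB, H, H, M, Z}, 5 items in all.
That gives (5)!/(2!) = 60 arrangements.

60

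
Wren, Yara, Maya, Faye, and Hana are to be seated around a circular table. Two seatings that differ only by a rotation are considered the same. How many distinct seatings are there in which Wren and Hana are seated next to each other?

Glue Wren and Hana into a block (2 internal orders). Seating 4 units around a circle gives (3)! arrangements.
So 2 × (3)! = 2 × 6 = 12.

12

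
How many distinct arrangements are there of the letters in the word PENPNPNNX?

The 9 letters of PENPNPNNX have repeats: N appearing 4 times and P appearing 3 times.
So there are 9! / (4!·3!) = 2520 distinguishable arrangements.

2520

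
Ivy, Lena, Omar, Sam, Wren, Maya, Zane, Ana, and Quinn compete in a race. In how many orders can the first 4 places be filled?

3024

There are 9 choices for 1st place, 8 for 2nd, and so on down to 6 for position 4.
That gives 9 × 8 × 7 × 6 = 3024.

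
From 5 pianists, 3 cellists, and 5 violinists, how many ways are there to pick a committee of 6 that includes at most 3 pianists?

1568

Split by how many pianists are chosen (0 through 3).
Sum: C(5,0)·C(8,6) + C(5,1)·C(8,5) + C(5,2)·C(8,4) + C(5,3)·C(8,3) = 28 + 280 + 700 + 560 = 1568.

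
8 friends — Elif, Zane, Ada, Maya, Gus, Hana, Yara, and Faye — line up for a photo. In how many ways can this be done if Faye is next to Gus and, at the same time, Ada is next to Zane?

2880

Treat {Faye,Gus} as one block (2 orders) and {Ada,Zane} as another (2 orders).
That leaves 6 units to arrange: 2 × 2 × 6! = 4 × 720 = 2880.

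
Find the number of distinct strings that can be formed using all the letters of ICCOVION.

The 8 letters of ICCOVION have repeats: C appearing twice, I appearing twice, and O appearing twice.
The number of distinct arrangements is 8!/(2!·2!·2!) = 40320/8 = 5040.

5040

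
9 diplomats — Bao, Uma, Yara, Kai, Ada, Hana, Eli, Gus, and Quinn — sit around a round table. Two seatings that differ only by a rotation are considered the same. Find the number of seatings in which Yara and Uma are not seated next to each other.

30240

Without the restriction there are (8)! = 40320 seatings.
Seatings with Yara beside Uma: treat them as a block with 2 internal orders, giving 2 × (7)! = 10080.
Subtracting, 40320 − 10080 = 30240.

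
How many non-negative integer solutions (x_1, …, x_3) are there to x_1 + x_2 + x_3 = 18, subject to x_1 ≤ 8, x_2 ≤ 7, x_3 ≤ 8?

21

Ignoring the caps, the number of non-negative solutions to x_1+…+x_3 = 18 is C(20,2) = 190.
Subtract solutions that violate a single cap (substitute x_i' = x_i − (cap_i+1)): x_1 ≥ 9 gives C(11,2) = 55; x_2 ≥ 8 gives C(12,2) = 66; x_3 ≥ 9 gives C(11,2) = 55. Together 176.
Add back pairs where two caps are both exceeded: 3 + 1 + 3 = 7.
By inclusion–exclusion the count is 190 − 176 + 7 = 21.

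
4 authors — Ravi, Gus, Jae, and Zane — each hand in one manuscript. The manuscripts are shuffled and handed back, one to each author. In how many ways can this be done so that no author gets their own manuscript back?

9

Count assignments avoiding every fixed point. For any j of the 4 authors fixed to their own manuscript, the other 4−j can be arranged in (4−j)! ways.
By inclusion–exclusion this is Σ_{j=0}^{4} (−1)^j C(4,j)·(4−j)!.
Computing: 24 − 24 + 12 − 4 + 1 = 9.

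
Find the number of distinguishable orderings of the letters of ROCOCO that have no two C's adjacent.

Total arrangements of ROCOCO: 6!/(3!·2!) = 60.
If the two C's are adjacent, glue them into one block, leaving 5 items to arrange: (5)!/(3!) = 20 ways.
Subtracting, 60 − 20 = 40 arrangements keep the C's apart.

40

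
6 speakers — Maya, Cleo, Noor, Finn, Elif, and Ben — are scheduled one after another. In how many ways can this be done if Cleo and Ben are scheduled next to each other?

240

Glue Cleo and Ben into one block (2 internal orders), leaving 5 units to arrange in a row.
So the count is 2·(5)! = 240.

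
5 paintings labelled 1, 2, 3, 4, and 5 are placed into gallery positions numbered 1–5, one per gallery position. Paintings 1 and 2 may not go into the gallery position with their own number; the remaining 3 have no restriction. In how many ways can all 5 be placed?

Let Aᵢ (for i ∈ {1, 2}) be the placements that put painting i in its forbidden gallery position. Any j of these fix j positions, leaving (5−j)! ways to fill the rest, and there are C(2,j) ways to pick which j.
By inclusion–exclusion, the number of valid placements is Σ_{j=0}^{2} (−1)^j C(2,j)·(5−j)!.
Computing: 120 − 48 + 6 = 78.

78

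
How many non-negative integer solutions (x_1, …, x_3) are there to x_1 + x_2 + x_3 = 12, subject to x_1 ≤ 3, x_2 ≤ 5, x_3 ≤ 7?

10

By stars and bars, unrestricted non-negative solutions to x_1+…+x_3 = 12 number C(12+2,2) = 91.
Subtract solutions that violate a single cap (substitute x_i' = x_i − (cap_i+1)): x_1 ≥ 4 gives C(10,2) = 45; x_2 ≥ 6 gives C(8,2) = 28; x_3 ≥ 8 gives C(6,2) = 15. Together 88.
Add back pairs where two caps are both exceeded: 6 + 1 + 0 = 7.
By inclusion–exclusion the count is 91 − 88 + 7 = 10.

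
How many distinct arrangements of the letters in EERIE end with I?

4

With the last slot taken by I, it remains to arrange the other 4 letters (EERE).
Those 4 letters have E appearing 3 times, giving (4)!/(3!) = 4.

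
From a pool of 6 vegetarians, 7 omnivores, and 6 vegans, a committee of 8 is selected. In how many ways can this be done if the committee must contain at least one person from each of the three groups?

With no constraint there are C(19,8) = 75582 possible selections.
Subtract selections that omit an entire group: no vegetarians → C(13,8) = 1287; no omnivores → C(12,8) = 495; no vegans → C(13,8) = 1287.
Add back selections omitting two groups (i.e. drawn from a single group): C(6,8) + C(7,8) + C(6,8) = 0.
By inclusion–exclusion: 75582 − 3069 + 0 = 72513.

72513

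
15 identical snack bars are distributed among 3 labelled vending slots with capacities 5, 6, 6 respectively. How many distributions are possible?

6

Ignoring the caps, the number of non-negative solutions to x_1+…+x_3 = 15 is C(17,2) = 136.
Subtract solutions that violate a single cap (substitute x_i' = x_i − (cap_i+1)): x_1 ≥ 6 gives C(11,2) = 55; x_2 ≥ 7 gives C(10,2) = 45; x_3 ≥ 7 gives C(10,2) = 45. Together 145.
Add back pairs where two caps are both exceeded: 6 + 6 + 3 = 15.
By inclusion–exclusion the count is 136 − 145 + 15 = 6.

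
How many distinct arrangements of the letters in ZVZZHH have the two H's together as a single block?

Treat the 2 copies of H as a single block. The multiset to arrange is then {HH, V, Z, Z, Z}, 5 items in all.
That gives (5)!/(3!) = 20 arrangements.

20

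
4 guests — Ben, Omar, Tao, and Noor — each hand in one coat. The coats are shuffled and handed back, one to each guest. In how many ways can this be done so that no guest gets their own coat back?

Let Aᵢ be the assignments in which guest i gets their own coat. We want the size of the complement of A₁∪…∪A_4.
By inclusion–exclusion this is Σ_{j=0}^{4} (−1)^j C(4,j)·(4−j)!.
Computing: 24 − 24 + 12 − 4 + 1 = 9.

9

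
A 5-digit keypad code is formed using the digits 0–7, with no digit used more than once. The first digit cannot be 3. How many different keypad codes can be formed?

The first digit has 8−1 = 7 choices (anything except 3).
The remaining 4 digits are filled from the other 7 symbols without repetition: 7 × 6 × 5 × 4 = 840.
Total: 7 × 840 = 5880.

5880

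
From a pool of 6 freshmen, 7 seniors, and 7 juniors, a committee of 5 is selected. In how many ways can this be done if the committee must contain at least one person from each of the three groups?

10976

With no constraint there are C(20,5) = 15504 possible selections.
Subtract selections that omit an entire group: no freshmen → C(14,5) = 2002; no seniors → C(13,5) = 1287; no juniors → C(13,5) = 1287.
Add back selections omitting two groups (i.e. drawn from a single group): C(6,5) + C(7,5) + C(7,5) = 48.
By inclusion–exclusion: 15504 − 4576 + 48 = 10976.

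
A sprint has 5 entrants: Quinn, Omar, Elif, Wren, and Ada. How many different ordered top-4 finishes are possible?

120

This is an ordered selection of 4 from 5: P(5,4).
That gives 5 × 4 × 3 × 2 = 120.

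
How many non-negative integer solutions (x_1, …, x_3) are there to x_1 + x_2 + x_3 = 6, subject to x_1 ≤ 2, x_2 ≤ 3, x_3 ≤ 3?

Ignoring the caps, the number of non-negative solutions to x_1+…+x_3 = 6 is C(8,2) = 28.
Subtract solutions that violate a single cap (substitute x_i' = x_i − (cap_i+1)): x_1 ≥ 3 gives C(5,2) = 10; x_2 ≥ 4 gives C(4,2) = 6; x_3 ≥ 4 gives C(4,2) = 6. Together 22.
No two caps can be exceeded simultaneously, so the pair terms are all 0.
By inclusion–exclusion the count is 28 − 22 + 0 = 6.

6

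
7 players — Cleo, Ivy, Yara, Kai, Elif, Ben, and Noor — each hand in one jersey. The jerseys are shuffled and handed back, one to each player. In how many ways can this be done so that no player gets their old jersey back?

Let Aᵢ be the assignments in which player i gets their old jersey. We want the size of the complement of A₁∪…∪A_7.
By inclusion–exclusion this is Σ_{j=0}^{7} (−1)^j C(7,j)·(7−j)!.
Computing: 5040 − 5040 + 2520 − 840 + 210 − 42 + 7 − 1 = 1854.

1854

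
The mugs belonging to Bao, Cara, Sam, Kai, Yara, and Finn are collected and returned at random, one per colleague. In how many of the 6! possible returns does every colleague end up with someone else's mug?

Let Aᵢ be the assignments in which colleague i gets their own mug. We want the size of the complement of A₁∪…∪A_6.
By inclusion–exclusion this is Σ_{j=0}^{6} (−1)^j C(6,j)·(6−j)!.
Computing: 720 − 720 + 360 − 120 + 30 − 6 + 1 = 265.

265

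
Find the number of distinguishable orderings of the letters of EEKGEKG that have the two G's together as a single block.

60

Treat the 2 copies of G as a single block. The multiset to arrange is then {GG, E, E, E, K, K}, 6 items in all.
That gives (6)!/(3!·2!) = 60 arrangements.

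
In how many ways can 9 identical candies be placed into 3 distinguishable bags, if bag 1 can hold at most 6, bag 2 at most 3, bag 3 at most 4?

14

Without the upper bounds there are C(11,2) = 55 ways to split 9 among 3 bags.
Subtract solutions that violate a single cap (substitute x_i' = x_i − (cap_i+1)): x_1 ≥ 7 gives C(4,2) = 6; x_2 ≥ 4 gives C(7,2) = 21; x_3 ≥ 5 gives C(6,2) = 15. Together 42.
Add back pairs where two caps are both exceeded: 0 + 0 + 1 = 1.
By inclusion–exclusion the count is 55 − 42 + 1 = 14.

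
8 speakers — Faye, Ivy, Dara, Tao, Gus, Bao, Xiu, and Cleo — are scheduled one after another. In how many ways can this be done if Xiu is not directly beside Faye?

30240

There are 8! = 40320 arrangements in all. If Xiu and Faye are adjacent, merging them into one block gives 2·(7)! = 10080 arrangements.
Complementary counting: 40320 − 10080 = 30240.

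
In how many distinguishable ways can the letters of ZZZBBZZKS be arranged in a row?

ZZZBBZZKS has 9 letters with B appearing twice and Z appearing 5 times.
Dividing 9! = 362880 by 5!·2! = 240 for the repeated letters gives 1512.

1512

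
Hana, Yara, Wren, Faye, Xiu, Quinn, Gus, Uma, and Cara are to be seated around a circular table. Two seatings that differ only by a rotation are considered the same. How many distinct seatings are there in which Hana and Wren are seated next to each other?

Treat {Hana, Wren} as one unit (2 internal orders) and seat the resulting 8 units around the table: (7)! circular arrangements.
So 2 × (7)! = 2 × 5040 = 10080.

10080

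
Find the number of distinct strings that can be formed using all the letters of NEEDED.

NEEDED has 6 letters with D appearing twice and E appearing 3 times.
The number of distinct arrangements is 6!/(3!·2!) = 720/12 = 60.

60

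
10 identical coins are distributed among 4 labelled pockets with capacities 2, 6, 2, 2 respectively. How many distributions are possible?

10

Ignoring the caps, the number of non-negative solutions to x_1+…+x_4 = 10 is C(13,3) = 286.
Subtract solutions that violate a single cap (substitute x_i' = x_i − (cap_i+1)): x_1 ≥ 3 gives C(10,3) = 120; x_2 ≥ 7 gives C(6,3) = 20; x_3 ≥ 3 gives C(10,3) = 120; x_4 ≥ 3 gives C(10,3) = 120. Together 380.
Add back pairs where two caps are both exceeded: 1 + 35 + 35 + 1 + 1 + 35 = 108.
Subtract triples: 0 + 0 + 4 + 0 = 4.
By inclusion–exclusion the count is 286 − 380 + 108 − 4 = 10.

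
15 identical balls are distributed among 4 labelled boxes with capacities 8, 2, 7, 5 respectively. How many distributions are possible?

81

By stars and bars, unrestricted non-negative solutions to x_1+…+x_4 = 15 number C(15+3,3) = 816.
Subtract solutions that violate a single cap (substitute x_i' = x_i − (cap_i+1)): x_1 ≥ 9 gives C(9,3) = 84; x_2 ≥ 3 gives C(15,3) = 455; x_3 ≥ 8 gives C(10,3) = 120; x_4 ≥ 6 gives C(12,3) = 220. Together 879.
Add back pairs where two caps are both exceeded: 20 + 0 + 1 + 35 + 84 + 4 = 144.
By inclusion–exclusion the count is 816 − 879 + 144 = 81.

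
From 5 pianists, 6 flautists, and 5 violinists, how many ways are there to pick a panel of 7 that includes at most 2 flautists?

Split by how many flautists are chosen (0 through 2).
Sum: C(6,0)·C(10,7) + C(6,1)·C(10,6) + C(6,2)·C(10,5) = 120 + 1260 + 3780 = 5160.

5160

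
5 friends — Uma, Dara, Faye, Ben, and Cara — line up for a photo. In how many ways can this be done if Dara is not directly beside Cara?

There are 5! = 120 arrangements in all. If Dara and Cara are adjacent, merging them into one block gives 2·(4)! = 48 arrangements.
So 120 − 48 = 72 arrangements keep them apart.

72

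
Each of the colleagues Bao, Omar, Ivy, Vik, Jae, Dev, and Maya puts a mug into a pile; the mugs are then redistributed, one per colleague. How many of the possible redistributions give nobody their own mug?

Count assignments avoiding every fixed point. For any j of the 7 colleagues fixed to their own mug, the other 7−j can be arranged in (7−j)! ways.
By inclusion–exclusion this is Σ_{j=0}^{7} (−1)^j C(7,j)·(7−j)!.
Computing: 5040 − 5040 + 2520 − 840 + 210 − 42 + 7 − 1 = 1854.

1854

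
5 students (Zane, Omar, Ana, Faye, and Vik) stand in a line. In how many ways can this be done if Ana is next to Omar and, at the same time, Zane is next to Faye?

Treat {Ana,Omar} as one block (2 orders) and {Zane,Faye} as another (2 orders).
That leaves 3 units to arrange: 2 × 2 × 3! = 4 × 6 = 24.

24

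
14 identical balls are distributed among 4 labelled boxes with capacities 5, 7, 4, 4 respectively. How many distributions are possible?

Without the upper bounds there are C(17,3) = 680 ways to split 14 among 4 boxes.
Subtract solutions that violate a single cap (substitute x_i' = x_i − (cap_i+1)): x_1 ≥ 6 gives C(11,3) = 165; x_2 ≥ 8 gives C(9,3) = 84; x_3 ≥ 5 gives C(12,3) = 220; x_4 ≥ 5 gives C(12,3) = 220. Together 689.
Add back pairs where two caps are both exceeded: 1 + 20 + 20 + 4 + 4 + 35 = 84.
By inclusion–exclusion the count is 680 − 689 + 84 = 75.

75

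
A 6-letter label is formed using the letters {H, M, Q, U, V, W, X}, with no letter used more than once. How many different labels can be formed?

This is a permutation of 6 out of 7: P(7,6) = 7!/1!.
7 × 6 × 5 × 4 × 3 × 2 = 5040.

5040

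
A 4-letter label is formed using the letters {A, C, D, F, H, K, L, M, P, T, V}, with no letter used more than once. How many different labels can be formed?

7920

This is a permutation of 4 out of 11: P(11,4) = 11!/7!.
That product is 11 × 10 × 9 × 8 = 7920.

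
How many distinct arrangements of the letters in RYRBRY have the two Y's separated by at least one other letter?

40

Total arrangements of RYRBRY: 6!/(3!·2!) = 60.
If the two Y's are adjacent, glue them into one block, leaving 5 items to arrange: (5)!/(3!) = 20 ways.
Subtracting, 60 − 20 = 40 arrangements keep the Y's apart.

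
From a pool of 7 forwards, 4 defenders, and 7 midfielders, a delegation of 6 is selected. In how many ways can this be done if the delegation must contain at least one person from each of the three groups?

14651

With no constraint there are C(18,6) = 18564 possible selections.
Subtract selections that omit an entire group: no forwards → C(11,6) = 462; no defenders → C(14,6) = 3003; no midfielders → C(11,6) = 462.
Add back selections omitting two groups (i.e. drawn from a single group): C(7,6) + C(4,6) + C(7,6) = 14.
By inclusion–exclusion: 18564 − 3927 + 14 = 14651.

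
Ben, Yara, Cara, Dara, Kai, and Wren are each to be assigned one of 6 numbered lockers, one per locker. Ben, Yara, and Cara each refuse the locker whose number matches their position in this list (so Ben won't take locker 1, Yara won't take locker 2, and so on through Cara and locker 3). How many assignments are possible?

426

Let Aᵢ (for i ∈ {1, 2, 3}) be the placements that put person i in their forbidden locker. Any j of these fix j positions, leaving (6−j)! ways to fill the rest, and there are C(3,j) ways to pick which j.
By inclusion–exclusion, the number of valid placements is Σ_{j=0}^{3} (−1)^j C(3,j)·(6−j)!.
Computing: 720 − 360 + 72 − 6 = 426.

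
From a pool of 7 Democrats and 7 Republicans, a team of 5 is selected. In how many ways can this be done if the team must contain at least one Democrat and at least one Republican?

Unrestricted: C(14,5) = 2002 ways to pick any 5 of the 14.
Subtract selections that omit an entire group: no Democrats → C(7,5) = 21; no Republicans → C(7,5) = 21.
Both groups omitted at once is impossible, so 2002 − 42 = 1960.

1960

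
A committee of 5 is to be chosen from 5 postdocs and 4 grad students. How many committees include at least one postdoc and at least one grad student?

125

Total 5-person selections from all 9: C(9,5) = 126.
Selections missing a whole group: no postdocs → C(4,5) = 0; no grad students → C(5,5) = 1.
Both groups omitted at once is impossible, so 126 − 1 = 125.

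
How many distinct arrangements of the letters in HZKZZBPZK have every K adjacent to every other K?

1680

Treat the 2 copies of K as a single block. The multiset to arrange is then {KK, B, H, P, Z, Z, Z, Z}, 8 items in all.
That gives (8)!/(4!) = 1680 arrangements.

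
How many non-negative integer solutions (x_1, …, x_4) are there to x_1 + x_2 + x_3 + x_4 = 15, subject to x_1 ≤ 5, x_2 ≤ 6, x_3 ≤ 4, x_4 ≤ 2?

10

By stars and bars, unrestricted non-negative solutions to x_1+…+x_4 = 15 number C(15+3,3) = 816.
Subtract solutions that violate a single cap (substitute x_i' = x_i − (cap_i+1)): x_1 ≥ 6 gives C(12,3) = 220; x_2 ≥ 7 gives C(11,3) = 165; x_3 ≥ 5 gives C(13,3) = 286; x_4 ≥ 3 gives C(15,3) = 455. Together 1126.
Add back pairs where two caps are both exceeded: 10 + 35 + 84 + 20 + 56 + 120 = 325.
Subtract triples: 0 + 0 + 4 + 1 = 5.
By inclusion–exclusion the count is 816 − 1126 + 325 − 5 = 10.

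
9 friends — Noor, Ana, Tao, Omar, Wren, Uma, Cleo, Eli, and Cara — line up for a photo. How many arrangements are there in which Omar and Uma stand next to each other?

Glue Omar and Uma into one block (2 internal orders), leaving 8 units to arrange in a row.
That gives 2 × 8! = 2 × 40320 = 80640.

80640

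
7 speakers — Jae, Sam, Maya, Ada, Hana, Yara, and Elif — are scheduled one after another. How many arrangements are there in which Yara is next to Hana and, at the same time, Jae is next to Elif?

Treat {Yara,Hana} as one block (2 orders) and {Jae,Elif} as another (2 orders).
That leaves 5 units to arrange: 2 × 2 × 5! = 4 × 120 = 480.

480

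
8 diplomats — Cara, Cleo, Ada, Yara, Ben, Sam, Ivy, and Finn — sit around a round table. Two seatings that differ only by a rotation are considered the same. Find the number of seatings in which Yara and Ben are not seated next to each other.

All circular seatings of 8 people number (7)! = 5040.
Seatings with Yara beside Ben: treat them as a block with 2 internal orders, giving 2 × (6)! = 1440.
Subtracting, 5040 − 1440 = 3600.

3600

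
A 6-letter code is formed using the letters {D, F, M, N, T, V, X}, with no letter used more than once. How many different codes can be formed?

With no repetition, fill the 6 letters in order: 7 choices, then 6, down to 2.
7 × 6 × 5 × 4 × 3 × 2 = 5040.

5040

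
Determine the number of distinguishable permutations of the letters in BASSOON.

Letter multiplicities in BASSOON: A×1, B×1, N×1, O×2, S×2.
Dividing 7! = 5040 by 2!·2! = 4 for the repeated letters gives 1260.

1260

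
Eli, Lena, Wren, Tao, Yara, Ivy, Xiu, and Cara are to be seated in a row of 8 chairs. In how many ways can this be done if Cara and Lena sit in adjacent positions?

Glue Cara and Lena into one block (2 internal orders), leaving 7 units to arrange in a row.
That gives 2 × 7! = 2 × 5040 = 10080.

10080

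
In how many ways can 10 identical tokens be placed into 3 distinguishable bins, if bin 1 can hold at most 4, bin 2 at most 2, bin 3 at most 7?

By stars and bars, unrestricted non-negative solutions to x_1+…+x_3 = 10 number C(10+2,2) = 66.
Subtract solutions that violate a single cap (substitute x_i' = x_i − (cap_i+1)): x_1 ≥ 5 gives C(7,2) = 21; x_2 ≥ 3 gives C(9,2) = 36; x_3 ≥ 8 gives C(4,2) = 6. Together 63.
Add back pairs where two caps are both exceeded: 6 + 0 + 0 = 6.
By inclusion–exclusion the count is 66 − 63 + 6 = 9.

9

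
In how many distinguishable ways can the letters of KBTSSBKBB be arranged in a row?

Letter multiplicities in KBTSSBKBB: B×4, K×2, S×2, T×1.
So there are 9! / (4!·2!·2!) = 3780 distinguishable arrangements.

3780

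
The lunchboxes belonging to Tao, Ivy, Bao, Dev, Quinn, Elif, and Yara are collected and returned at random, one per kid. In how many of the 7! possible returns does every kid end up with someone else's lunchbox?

Count assignments avoiding every fixed point. For any j of the 7 kids fixed to their own lunchbox, the other 7−j can be arranged in (7−j)! ways.
By inclusion–exclusion this is Σ_{j=0}^{7} (−1)^j C(7,j)·(7−j)!.
Computing: 5040 − 5040 + 2520 − 840 + 210 − 42 + 7 − 1 = 1854.

1854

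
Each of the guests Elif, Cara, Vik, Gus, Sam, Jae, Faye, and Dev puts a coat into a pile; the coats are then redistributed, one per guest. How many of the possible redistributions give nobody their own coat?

Let Aᵢ be the assignments in which guest i gets their own coat. We want the size of the complement of A₁∪…∪A_8.
By inclusion–exclusion this is Σ_{j=0}^{8} (−1)^j C(8,j)·(8−j)!.
Computing: 40320 − 40320 + 20160 − 6720 + 1680 − 336 + 56 − 8 + 1 = 14833.

14833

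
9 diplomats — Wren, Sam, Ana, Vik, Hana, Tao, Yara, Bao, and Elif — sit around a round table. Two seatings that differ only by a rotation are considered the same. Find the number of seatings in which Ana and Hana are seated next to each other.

10080

Treat {Ana, Hana} as one unit (2 internal orders) and seat the resulting 8 units around the table: (7)! circular arrangements.
So 2 × (7)! = 2 × 5040 = 10080.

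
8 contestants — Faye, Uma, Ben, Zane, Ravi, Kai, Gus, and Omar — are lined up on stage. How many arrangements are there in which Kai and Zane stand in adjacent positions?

Glue Kai and Zane into one block (2 internal orders), leaving 7 units to arrange in a row.
So the count is 2·(7)! = 10080.

10080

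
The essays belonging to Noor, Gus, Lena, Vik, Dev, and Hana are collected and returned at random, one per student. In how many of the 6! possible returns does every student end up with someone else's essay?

265

Count assignments avoiding every fixed point. For any j of the 6 students fixed to their own essay, the other 6−j can be arranged in (6−j)! ways.
By inclusion–exclusion this is Σ_{j=0}^{6} (−1)^j C(6,j)·(6−j)!.
Computing: 720 − 720 + 360 − 120 + 30 − 6 + 1 = 265.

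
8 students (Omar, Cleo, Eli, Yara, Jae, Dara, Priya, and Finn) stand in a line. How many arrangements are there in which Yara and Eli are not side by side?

30240

Of the 8! = 40320 arrangements, those with Yara and Eli adjacent number 2 × 7! = 10080 (treat the pair as a block with 2 internal orders).
So 40320 − 10080 = 30240 arrangements keep them apart.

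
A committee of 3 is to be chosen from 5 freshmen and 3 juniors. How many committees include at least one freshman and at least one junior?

Total 3-person selections from all 8: C(8,3) = 56.
Subtract selections that omit an entire group: no freshmen → C(3,3) = 1; no juniors → C(5,3) = 10.
Both groups omitted at once is impossible, so 56 − 11 = 45.

45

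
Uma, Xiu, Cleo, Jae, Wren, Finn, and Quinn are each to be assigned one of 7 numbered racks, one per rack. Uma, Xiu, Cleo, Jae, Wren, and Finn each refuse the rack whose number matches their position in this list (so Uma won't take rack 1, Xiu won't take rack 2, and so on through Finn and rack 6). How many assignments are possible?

Let Aᵢ (for 1 ≤ i ≤ 6) be the placements that put person i in their forbidden rack. Any j of these fix j positions, leaving (7−j)! ways to fill the rest, and there are C(6,j) ways to pick which j.
By inclusion–exclusion, the number of valid placements is Σ_{j=0}^{6} (−1)^j C(6,j)·(7−j)!.
Computing: 5040 − 4320 + 1800 − 480 + 90 − 12 + 1 = 2119.

2119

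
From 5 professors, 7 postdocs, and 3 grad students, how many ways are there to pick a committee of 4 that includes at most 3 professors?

Split by how many professors are chosen (0 through 3).
Sum: C(5,0)·C(10,4) + C(5,1)·C(10,3) + C(5,2)·C(10,2) + C(5,3)·C(10,1) = 210 + 600 + 450 + 100 = 1360.

1360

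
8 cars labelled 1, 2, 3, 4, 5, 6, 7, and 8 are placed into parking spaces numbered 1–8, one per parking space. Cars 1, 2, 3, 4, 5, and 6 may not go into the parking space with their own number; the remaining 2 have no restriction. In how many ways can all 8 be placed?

Let Aᵢ (for 1 ≤ i ≤ 6) be the placements that put car i in its forbidden parking space. Any j of these fix j positions, leaving (8−j)! ways to fill the rest, and there are C(6,j) ways to pick which j.
By inclusion–exclusion, the number of valid placements is Σ_{j=0}^{6} (−1)^j C(6,j)·(8−j)!.
Computing: 40320 − 30240 + 10800 − 2400 + 360 − 36 + 2 = 18806.

18806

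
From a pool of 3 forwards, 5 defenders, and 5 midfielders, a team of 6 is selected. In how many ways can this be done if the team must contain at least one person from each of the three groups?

With no constraint there are C(13,6) = 1716 possible selections.
Subtract selections that omit an entire group: no forwards → C(10,6) = 210; no defenders → C(8,6) = 28; no midfielders → C(8,6) = 28.
Add back selections omitting two groups (i.e. drawn from a single group): C(3,6) + C(5,6) + C(5,6) = 0.
By inclusion–exclusion: 1716 − 266 + 0 = 1450.

1450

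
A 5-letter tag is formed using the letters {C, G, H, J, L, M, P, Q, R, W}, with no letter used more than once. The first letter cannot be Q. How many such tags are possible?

27216

The first letter has 10−1 = 9 choices (anything except Q).
The remaining 4 letters are filled from the other 9 symbols without repetition: 9 × 8 × 7 × 6 = 3024.
Total: 9 × 3024 = 27216.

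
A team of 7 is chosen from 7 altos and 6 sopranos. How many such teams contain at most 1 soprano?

Split by how many sopranos are chosen (0 through 1).
Sum: C(6,0)·C(7,7) + C(6,1)·C(7,6) = 1 + 42 = 43.

43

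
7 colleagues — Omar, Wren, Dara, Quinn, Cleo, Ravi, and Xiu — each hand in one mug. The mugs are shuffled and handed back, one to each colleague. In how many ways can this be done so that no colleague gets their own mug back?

1854

This is the derangement count D_7: permutations of 7 items with no fixed point.
By inclusion–exclusion this is Σ_{j=0}^{7} (−1)^j C(7,j)·(7−j)!.
Computing: 5040 − 5040 + 2520 − 840 + 210 − 42 + 7 − 1 = 1854.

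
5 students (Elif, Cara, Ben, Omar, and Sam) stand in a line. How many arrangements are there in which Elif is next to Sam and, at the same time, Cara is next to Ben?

24

Treat {Elif,Sam} as one block (2 orders) and {Cara,Ben} as another (2 orders).
That leaves 3 units to arrange: 2 × 2 × 3! = 4 × 6 = 24.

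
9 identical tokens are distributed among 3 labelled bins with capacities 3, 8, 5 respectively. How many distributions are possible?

Ignoring the caps, the number of non-negative solutions to x_1+…+x_3 = 9 is C(11,2) = 55.
Subtract solutions that violate a single cap (substitute x_i' = x_i − (cap_i+1)): x_1 ≥ 4 gives C(7,2) = 21; x_2 ≥ 9 gives C(2,2) = 1; x_3 ≥ 6 gives C(5,2) = 10. Together 32.
No two caps can be exceeded simultaneously, so the pair terms are all 0.
By inclusion–exclusion the count is 55 − 32 + 0 = 23.

23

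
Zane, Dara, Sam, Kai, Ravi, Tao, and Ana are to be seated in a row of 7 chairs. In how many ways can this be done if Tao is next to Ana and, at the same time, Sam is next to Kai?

Treat {Tao,Ana} as one block (2 orders) and {Sam,Kai} as another (2 orders).
That leaves 5 units to arrange: 2 × 2 × 5! = 4 × 120 = 480.

480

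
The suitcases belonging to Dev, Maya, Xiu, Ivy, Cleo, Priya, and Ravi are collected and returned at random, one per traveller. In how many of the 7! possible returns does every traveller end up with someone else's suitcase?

This is the derangement count D_7: permutations of 7 items with no fixed point.
By inclusion–exclusion this is Σ_{j=0}^{7} (−1)^j C(7,j)·(7−j)!.
Computing: 5040 − 5040 + 2520 − 840 + 210 − 42 + 7 − 1 = 1854.

1854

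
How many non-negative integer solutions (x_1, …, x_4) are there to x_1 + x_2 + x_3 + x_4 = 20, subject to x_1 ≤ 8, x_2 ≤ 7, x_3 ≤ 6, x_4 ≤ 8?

204

Ignoring the caps, the number of non-negative solutions to x_1+…+x_4 = 20 is C(23,3) = 1771.
Subtract solutions that violate a single cap (substitute x_i' = x_i − (cap_i+1)): x_1 ≥ 9 gives C(14,3) = 364; x_2 ≥ 8 gives C(15,3) = 455; x_3 ≥ 7 gives C(16,3) = 560; x_4 ≥ 9 gives C(14,3) = 364. Together 1743.
Add back pairs where two caps are both exceeded: 20 + 35 + 10 + 56 + 20 + 35 = 176.
By inclusion–exclusion the count is 1771 − 1743 + 176 = 204.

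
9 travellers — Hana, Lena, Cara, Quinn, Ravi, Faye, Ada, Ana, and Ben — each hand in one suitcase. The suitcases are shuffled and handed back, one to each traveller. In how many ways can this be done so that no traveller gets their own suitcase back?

133496

Count assignments avoiding every fixed point. For any j of the 9 travellers fixed to their own suitcase, the other 9−j can be arranged in (9−j)! ways.
By inclusion–exclusion this is Σ_{j=0}^{9} (−1)^j C(9,j)·(9−j)!.
Computing: 362880 − 362880 + 181440 − 60480 + 15120 − 3024 + 504 − 72 + 9 − 1 = 133496.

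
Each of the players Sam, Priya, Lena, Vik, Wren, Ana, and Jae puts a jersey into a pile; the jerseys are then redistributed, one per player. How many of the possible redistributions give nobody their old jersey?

1854

This is the derangement count D_7: permutations of 7 items with no fixed point.
By inclusion–exclusion this is Σ_{j=0}^{7} (−1)^j C(7,j)·(7−j)!.
Computing: 5040 − 5040 + 2520 − 840 + 210 − 42 + 7 − 1 = 1854.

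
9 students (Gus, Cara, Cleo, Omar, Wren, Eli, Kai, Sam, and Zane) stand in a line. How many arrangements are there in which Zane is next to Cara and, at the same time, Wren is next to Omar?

20160

Treat {Zane,Cara} as one block (2 orders) and {Wren,Omar} as another (2 orders).
That leaves 7 units to arrange: 2 × 2 × 7! = 4 × 5040 = 20160.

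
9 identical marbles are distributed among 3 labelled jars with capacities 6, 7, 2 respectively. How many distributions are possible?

18

Ignoring the caps, the number of non-negative solutions to x_1+…+x_3 = 9 is C(11,2) = 55.
Subtract solutions that violate a single cap (substitute x_i' = x_i − (cap_i+1)): x_1 ≥ 7 gives C(4,2) = 6; x_2 ≥ 8 gives C(3,2) = 3; x_3 ≥ 3 gives C(8,2) = 28. Together 37.
No two caps can be exceeded simultaneously, so the pair terms are all 0.
By inclusion–exclusion the count is 55 − 37 + 0 = 18.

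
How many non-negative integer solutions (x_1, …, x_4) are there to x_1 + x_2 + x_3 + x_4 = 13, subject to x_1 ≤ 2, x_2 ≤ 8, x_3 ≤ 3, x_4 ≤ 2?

Ignoring the caps, the number of non-negative solutions to x_1+…+x_4 = 13 is C(16,3) = 560.
Subtract solutions that violate a single cap (substitute x_i' = x_i − (cap_i+1)): x_1 ≥ 3 gives C(13,3) = 286; x_2 ≥ 9 gives C(7,3) = 35; x_3 ≥ 4 gives C(12,3) = 220; x_4 ≥ 3 gives C(13,3) = 286. Together 827.
Add back pairs where two caps are both exceeded: 4 + 84 + 120 + 1 + 4 + 84 = 297.
Subtract triples: 0 + 0 + 20 + 0 = 20.
By inclusion–exclusion the count is 560 − 827 + 297 − 20 = 10.

10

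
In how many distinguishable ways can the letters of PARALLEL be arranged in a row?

3360

Letter multiplicities in PARALLEL: A×2, E×1, L×3, P×1, R×1.
The number of distinct arrangements is 8!/(3!·2!) = 40320/12 = 3360.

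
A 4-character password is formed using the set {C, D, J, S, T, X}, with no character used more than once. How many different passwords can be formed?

With no repetition, fill the 4 characters in order: 6 choices, then 5, down to 3.
That product is 6 × 5 × 4 × 3 = 360.

360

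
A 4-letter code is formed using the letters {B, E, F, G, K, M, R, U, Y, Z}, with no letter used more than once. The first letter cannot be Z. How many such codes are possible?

The first letter has 10−1 = 9 choices (anything except Z).
The remaining 3 letters are filled from the other 9 symbols without repetition: 9 × 8 × 7 = 504.
Total: 9 × 504 = 4536.

4536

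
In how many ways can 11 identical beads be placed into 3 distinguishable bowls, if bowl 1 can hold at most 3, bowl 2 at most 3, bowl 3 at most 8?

10

Without the upper bounds there are C(13,2) = 78 ways to split 11 among 3 bowls.
Subtract solutions that violate a single cap (substitute x_i' = x_i − (cap_i+1)): x_1 ≥ 4 gives C(9,2) = 36; x_2 ≥ 4 gives C(9,2) = 36; x_3 ≥ 9 gives C(4,2) = 6. Together 78.
Add back pairs where two caps are both exceeded: 10 + 0 + 0 = 10.
By inclusion–exclusion the count is 78 − 78 + 10 = 10.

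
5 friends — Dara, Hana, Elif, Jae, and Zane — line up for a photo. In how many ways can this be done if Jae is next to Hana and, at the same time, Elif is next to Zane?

24

Treat {Jae,Hana} as one block (2 orders) and {Elif,Zane} as another (2 orders).
That leaves 3 units to arrange: 2 × 2 × 3! = 4 × 6 = 24.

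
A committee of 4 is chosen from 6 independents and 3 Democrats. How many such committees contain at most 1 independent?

6

Split by how many independents are chosen (0 through 1).
Sum: C(6,0)·C(3,4) + C(6,1)·C(3,3) = 0 + 6 = 6.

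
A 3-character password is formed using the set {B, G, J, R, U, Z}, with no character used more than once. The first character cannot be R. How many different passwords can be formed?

The first character has 6−1 = 5 choices (anything except R).
The remaining 2 characters are filled from the other 5 symbols without repetition: 5 × 4 = 20.
Total: 5 × 20 = 100.

100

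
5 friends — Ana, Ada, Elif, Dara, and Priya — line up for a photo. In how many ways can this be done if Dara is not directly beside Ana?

There are 5! = 120 arrangements in all. If Dara and Ana are adjacent, merging them into one block gives 2·(4)! = 48 arrangements.
So 120 − 48 = 72 arrangements keep them apart.

72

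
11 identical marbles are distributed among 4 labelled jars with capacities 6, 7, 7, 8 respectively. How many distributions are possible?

Without the upper bounds there are C(14,3) = 364 ways to split 11 among 4 jars.
Subtract solutions that violate a single cap (substitute x_i' = x_i − (cap_i+1)): x_1 ≥ 7 gives C(7,3) = 35; x_2 ≥ 8 gives C(6,3) = 20; x_3 ≥ 8 gives C(6,3) = 20; x_4 ≥ 9 gives C(5,3) = 10. Together 85.
No two caps can be exceeded simultaneously, so the pair terms are all 0.
By inclusion–exclusion the count is 364 − 85 + 0 = 279.

279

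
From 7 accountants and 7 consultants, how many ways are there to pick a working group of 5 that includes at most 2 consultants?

1001

Split by how many consultants are chosen (0 through 2).
Sum: C(7,0)·C(7,5) + C(7,1)·C(7,4) + C(7,2)·C(7,3) = 21 + 245 + 735 = 1001.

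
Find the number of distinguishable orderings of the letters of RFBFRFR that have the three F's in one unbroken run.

20

Treat the 3 copies of F as a single block. The multiset to arrange is then {FFF, B, R, R, R}, 5 items in all.
That gives (5)!/(3!) = 20 arrangements.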